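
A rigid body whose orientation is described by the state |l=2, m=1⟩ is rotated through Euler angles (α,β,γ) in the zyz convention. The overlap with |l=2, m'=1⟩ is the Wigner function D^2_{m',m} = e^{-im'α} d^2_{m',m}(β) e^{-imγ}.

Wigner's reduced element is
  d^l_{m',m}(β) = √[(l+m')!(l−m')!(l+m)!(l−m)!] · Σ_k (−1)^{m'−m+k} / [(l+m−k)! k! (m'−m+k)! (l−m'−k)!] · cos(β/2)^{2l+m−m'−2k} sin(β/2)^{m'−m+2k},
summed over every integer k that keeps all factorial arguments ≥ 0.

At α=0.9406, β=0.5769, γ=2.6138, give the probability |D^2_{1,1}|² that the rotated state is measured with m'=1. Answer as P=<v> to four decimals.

P=0.3864

First d^2_{1,1}(β=0.5769), then the phase factors e^{-i(1)α} and e^{-i(1)γ}:
Half-angle: c=0.958686, s=0.284467. N=√(6·1·6·1)=6.000000
k: max(0,(1)−(1))=0 … min(2+(1),2−(1))=1
  k=0: (−1)^0·6.0000/(6)·0.9587^4·0.2845^0 = +0.844706
  k=1: (−1)^1·6.0000/(2)·0.9587^2·0.2845^2 = -0.223119
d^2_{1,1}(0.5769) = +0.844706 -0.223119 = +0.621587
|D^2_{1,1}|² = |d^2_{1,1}(β)|² = (+0.621587)² = 0.386370 (the z-rotation phases have unit modulus)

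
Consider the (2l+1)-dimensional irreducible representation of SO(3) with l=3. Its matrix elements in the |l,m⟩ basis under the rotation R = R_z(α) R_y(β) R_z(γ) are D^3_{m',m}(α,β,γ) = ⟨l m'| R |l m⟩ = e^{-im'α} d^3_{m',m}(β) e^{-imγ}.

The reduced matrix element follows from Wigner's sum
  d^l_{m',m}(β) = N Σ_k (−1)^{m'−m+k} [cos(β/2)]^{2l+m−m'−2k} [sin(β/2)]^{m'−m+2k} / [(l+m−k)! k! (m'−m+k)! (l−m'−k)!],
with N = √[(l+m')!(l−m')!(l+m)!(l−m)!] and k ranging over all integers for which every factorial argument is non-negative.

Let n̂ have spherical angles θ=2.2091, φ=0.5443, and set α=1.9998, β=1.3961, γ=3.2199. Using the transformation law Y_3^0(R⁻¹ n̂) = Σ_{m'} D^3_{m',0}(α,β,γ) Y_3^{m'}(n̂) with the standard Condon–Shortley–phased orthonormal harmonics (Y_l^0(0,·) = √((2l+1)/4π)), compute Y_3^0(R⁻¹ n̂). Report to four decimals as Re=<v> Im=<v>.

Re=0.0141 Im=0.0000

Need the full column D^3_{m',0} for m'=−3..3 at α=1.9998, β=1.3961, γ=3.2199.
cos(β/2)=0.766097, sin(β/2)=0.642725
d^3_{-3,0}: single k=3 term ⇒ +0.533878;  D = +0.512524-0.149481i
d^3_{-2,0}: k∈[2..3] ⇒ +0.779374 -0.548566 = +0.230808;  D = -0.150936-0.174616i
d^3_{-1,0}: k∈[1..3] ⇒ +0.587536 -1.240620 +0.291072 = -0.362012;  D = +0.150584-0.329207i
d^3_{0,0}: k∈[0..3] ⇒ +0.202163 -1.280642 +0.901386 -0.070494 = -0.247587;  D = -0.247587+0.000000i
d^3_{1,0}: k∈[0..2] ⇒ -0.587536 +1.240620 -0.291072 = +0.362012;  D = -0.150584-0.329207i
d^3_{2,0}: k∈[0..1] ⇒ +0.779374 -0.548566 = +0.230808;  D = -0.150936+0.174616i
d^3_{3,0}: single k=0 term ⇒ -0.533878;  D = -0.512524-0.149481i
Y_3^{m'}(θ=2.2091,φ=0.5443) and Σ D·Y over m':
  (+0.5125-0.1495i)·(-0.0134-0.2157i)  (-0.1509-0.1746i)·(-0.1821+0.3480i)  (+0.1506-0.3292i)·(+0.1721-0.1042i)  (-0.2476+0.0000i)·(+0.2724+0.0000i)  (-0.1506-0.3292i)·(-0.1721-0.1042i)  (-0.1509+0.1746i)·(-0.1821-0.3480i)  (-0.5125-0.1495i)·(+0.0134-0.2157i)
Y_3^0(R⁻¹ n̂) = +0.014077+0.000000i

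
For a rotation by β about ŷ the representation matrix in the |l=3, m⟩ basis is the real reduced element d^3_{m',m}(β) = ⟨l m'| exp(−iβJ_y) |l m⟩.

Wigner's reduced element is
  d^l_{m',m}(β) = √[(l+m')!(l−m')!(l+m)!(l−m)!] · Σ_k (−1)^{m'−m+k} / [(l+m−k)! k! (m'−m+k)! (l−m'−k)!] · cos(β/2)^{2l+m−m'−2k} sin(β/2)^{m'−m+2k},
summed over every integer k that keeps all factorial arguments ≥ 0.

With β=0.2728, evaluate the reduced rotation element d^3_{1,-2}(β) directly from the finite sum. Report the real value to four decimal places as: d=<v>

d^3_{1,-2}(β=0.2728) via Wigner's sum:
With c≡cos(β/2)=0.990712 and s≡sin(β/2)=0.135977, N=[24·2·1·120]^{1/2}=75.894664
The bounds max(0,m−m')=0 and min(l+m,l−m')=1 give 2 terms
  k=0: (−1)^3·75.8947/(12)·0.9907^3·0.1360^3 = -0.015462
  k=1: (−1)^4·75.8947/(24)·0.9907^1·0.1360^5 = +0.000146
d^3_{1,-2}(0.2728) = -0.015462 +0.000146 = -0.015317

d=-0.0153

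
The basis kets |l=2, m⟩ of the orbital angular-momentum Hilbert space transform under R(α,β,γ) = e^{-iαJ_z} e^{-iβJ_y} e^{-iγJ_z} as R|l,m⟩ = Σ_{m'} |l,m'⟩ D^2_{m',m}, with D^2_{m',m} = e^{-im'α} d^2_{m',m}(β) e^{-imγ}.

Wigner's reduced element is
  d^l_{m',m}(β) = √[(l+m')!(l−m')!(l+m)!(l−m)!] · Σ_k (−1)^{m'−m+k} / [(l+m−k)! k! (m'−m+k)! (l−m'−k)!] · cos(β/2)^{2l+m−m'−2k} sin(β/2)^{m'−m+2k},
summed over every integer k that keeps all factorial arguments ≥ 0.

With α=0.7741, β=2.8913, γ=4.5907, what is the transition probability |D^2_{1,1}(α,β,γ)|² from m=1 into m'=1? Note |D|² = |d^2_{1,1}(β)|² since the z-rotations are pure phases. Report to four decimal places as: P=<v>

D^2_{1,1}(0.7741,2.8913,4.5907) = e^{-i·1·0.7741}·d^2_{1,1}(2.8913)·e^{-i·1·4.5907}. Compute d first:
With c≡cos(β/2)=0.124820 and s≡sin(β/2)=0.992179, N=[6·1·6·1]^{1/2}=6.000000
The bounds max(0,m−m')=0 and min(l+m,l−m')=1 give 2 terms
  k=0: (−1)^0·6.0000/(6)·0.1248^4·0.9922^0 = +0.000243
  k=1: (−1)^1·6.0000/(2)·0.1248^2·0.9922^2 = -0.046012
d^2_{1,1}(2.8913) = +0.000243 -0.046012 = -0.045769
|D^2_{1,1}|² = |d^2_{1,1}(β)|² = (-0.045769)² = 0.002095 (the z-rotation phases have unit modulus)

P=0.0021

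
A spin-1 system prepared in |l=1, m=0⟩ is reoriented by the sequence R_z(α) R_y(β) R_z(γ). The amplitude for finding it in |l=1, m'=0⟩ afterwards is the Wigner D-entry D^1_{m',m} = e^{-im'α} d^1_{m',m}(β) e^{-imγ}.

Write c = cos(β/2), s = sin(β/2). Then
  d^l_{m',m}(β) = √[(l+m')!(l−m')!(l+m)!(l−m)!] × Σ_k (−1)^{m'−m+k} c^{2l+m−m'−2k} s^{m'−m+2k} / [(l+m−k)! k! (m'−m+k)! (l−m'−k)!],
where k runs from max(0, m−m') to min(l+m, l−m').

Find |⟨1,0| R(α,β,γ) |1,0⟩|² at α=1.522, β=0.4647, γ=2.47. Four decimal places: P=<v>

P=0.7992

Split into d^1_{0,0}(β=0.4647) × two z-phases.
c=cos(0.4647/2)=0.973128, s=sin(0.4647/2)=0.230265; N=√[1·1·1·1]=1.000000
Admissible k: 0..1 (factorial args all ≥0)
  k=0: (−1)^0·1.0000/(1)·0.9731^2·0.2303^0 = +0.946978
  k=1: (−1)^1·1.0000/(1)·0.9731^0·0.2303^2 = -0.053022
d^1_{0,0}(0.4647) = +0.946978 -0.053022 = +0.893956
|D^1_{0,0}|² = |d^1_{0,0}(β)|² = (+0.893956)² = 0.799157 (the z-rotation phases have unit modulus)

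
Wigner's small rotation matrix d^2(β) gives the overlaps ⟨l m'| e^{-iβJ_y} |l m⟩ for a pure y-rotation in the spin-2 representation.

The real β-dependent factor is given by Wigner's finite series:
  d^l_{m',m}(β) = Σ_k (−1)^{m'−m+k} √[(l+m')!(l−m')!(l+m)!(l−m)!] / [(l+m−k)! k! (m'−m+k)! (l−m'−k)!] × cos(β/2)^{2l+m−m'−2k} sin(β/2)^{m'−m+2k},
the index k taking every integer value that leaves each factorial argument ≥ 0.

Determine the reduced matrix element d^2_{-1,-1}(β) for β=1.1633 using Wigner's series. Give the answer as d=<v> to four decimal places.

d=-0.1448

d^2_{-1,-1}(β=1.1633) via Wigner's sum:
c=cos(1.1633/2)=0.835557, s=sin(1.1633/2)=0.549403; N=√[1·6·1·6]=6.000000
Admissible k: 0..1 (factorial args all ≥0)
  k=0: (−1)^0·6.0000/(6)·0.8356^4·0.5494^0 = +0.487422
  k=1: (−1)^1·6.0000/(2)·0.8356^2·0.5494^2 = -0.632203
d^2_{-1,-1}(1.1633) = +0.487422 -0.632203 = -0.144781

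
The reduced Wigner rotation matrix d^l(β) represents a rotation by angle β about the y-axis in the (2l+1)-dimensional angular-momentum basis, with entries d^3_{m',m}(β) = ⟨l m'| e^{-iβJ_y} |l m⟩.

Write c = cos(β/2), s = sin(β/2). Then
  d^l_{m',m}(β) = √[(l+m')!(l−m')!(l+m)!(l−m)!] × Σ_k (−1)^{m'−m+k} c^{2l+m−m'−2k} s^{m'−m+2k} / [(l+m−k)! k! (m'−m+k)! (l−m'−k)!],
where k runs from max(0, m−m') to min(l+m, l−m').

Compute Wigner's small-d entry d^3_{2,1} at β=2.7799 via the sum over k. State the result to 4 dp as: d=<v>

d^3_{2,1}(β=2.7799) via Wigner's sum:
c=cos(2.7799/2)=0.179862, s=sin(2.7799/2)=0.983692; N=√[120·1·24·2]=75.894664
Admissible k: 0..1 (factorial args all ≥0)
  k=0: (−1)^1·75.8947/(24)·0.1799^5·0.9837^1 = -0.000586
  k=1: (−1)^2·75.8947/(12)·0.1799^3·0.9837^3 = +0.035029
d^3_{2,1}(2.7799) = -0.000586 +0.035029 = +0.034443

d=0.0344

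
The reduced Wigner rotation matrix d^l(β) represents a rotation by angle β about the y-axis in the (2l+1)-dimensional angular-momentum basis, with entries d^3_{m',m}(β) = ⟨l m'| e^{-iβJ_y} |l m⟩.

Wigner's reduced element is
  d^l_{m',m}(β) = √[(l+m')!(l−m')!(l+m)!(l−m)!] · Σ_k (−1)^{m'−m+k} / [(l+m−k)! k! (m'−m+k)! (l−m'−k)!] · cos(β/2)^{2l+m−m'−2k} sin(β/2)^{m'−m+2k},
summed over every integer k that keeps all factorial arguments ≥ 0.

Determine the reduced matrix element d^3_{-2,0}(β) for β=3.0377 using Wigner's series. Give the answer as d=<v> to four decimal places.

d^3_{-2,0}(β=3.0377) via Wigner's sum:
c=cos(3.0377/2)=0.051923, s=sin(3.0377/2)=0.998651; N=√[1·120·6·6]=65.726707
k: max(0,(0)−(-2))=2 … min(3+(0),3−(-2))=3
  k=2: (−1)^0·65.7267/(12)·0.0519^4·0.9987^2 = +0.000040
  k=3: (−1)^1·65.7267/(12)·0.0519^2·0.9987^4 = -0.014687
d^3_{-2,0}(3.0377) = +0.000040 -0.014687 = -0.014647

d=-0.0146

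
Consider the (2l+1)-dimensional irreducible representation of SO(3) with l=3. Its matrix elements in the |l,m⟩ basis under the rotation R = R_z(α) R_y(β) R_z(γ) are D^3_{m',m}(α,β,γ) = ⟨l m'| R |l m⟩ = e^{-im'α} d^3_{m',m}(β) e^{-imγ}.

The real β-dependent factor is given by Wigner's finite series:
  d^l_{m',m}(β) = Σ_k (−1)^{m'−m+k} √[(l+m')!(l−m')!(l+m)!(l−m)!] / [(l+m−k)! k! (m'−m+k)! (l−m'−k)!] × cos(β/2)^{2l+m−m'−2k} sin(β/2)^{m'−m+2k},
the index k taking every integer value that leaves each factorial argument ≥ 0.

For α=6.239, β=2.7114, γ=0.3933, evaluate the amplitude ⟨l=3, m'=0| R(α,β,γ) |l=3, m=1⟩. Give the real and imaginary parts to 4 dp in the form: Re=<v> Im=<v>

Re=0.5221 Im=-0.2166

D^3_{0,1}(6.239,2.7114,0.3933) = e^{-i·0·6.239}·d^3_{0,1}(2.7114)·e^{-i·1·0.3933}. Compute d first:
With c≡cos(β/2)=0.213442 and s≡sin(β/2)=0.976956, N=[6·6·24·2]^{1/2}=41.569219
The bounds max(0,m−m')=1 and min(l+m,l−m')=3 give 3 terms
  k=1: (−1)^0·41.5692/(12)·0.2134^5·0.9770^1 = +0.001499
  k=2: (−1)^1·41.5692/(4)·0.2134^3·0.9770^3 = -0.094227
  k=3: (−1)^2·41.5692/(12)·0.2134^1·0.9770^5 = +0.658028
d^3_{0,1}(2.7114) = +0.001499 -0.094227 +0.658028 = +0.565300
D = (+1.000000+0.000000i)·(+0.565300)·(+0.923649-0.383239i) = +0.522139-0.216645i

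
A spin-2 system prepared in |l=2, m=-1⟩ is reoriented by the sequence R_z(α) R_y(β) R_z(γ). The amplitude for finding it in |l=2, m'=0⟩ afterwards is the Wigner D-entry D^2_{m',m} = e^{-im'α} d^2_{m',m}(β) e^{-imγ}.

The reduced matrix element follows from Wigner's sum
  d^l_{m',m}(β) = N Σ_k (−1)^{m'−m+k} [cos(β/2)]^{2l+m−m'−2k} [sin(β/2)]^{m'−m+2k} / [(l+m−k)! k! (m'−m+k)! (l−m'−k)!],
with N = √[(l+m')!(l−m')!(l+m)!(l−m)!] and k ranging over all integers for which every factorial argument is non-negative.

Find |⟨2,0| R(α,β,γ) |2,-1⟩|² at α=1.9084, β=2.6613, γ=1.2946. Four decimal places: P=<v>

P=0.2519

Split into d^2_{0,-1}(β=2.6613) × two z-phases.
Half-angle: c=0.237845, s=0.971303. N=√(2·2·1·6)=4.898979
The bounds max(0,m−m')=0 and min(l+m,l−m')=1 give 2 terms
  k=0: (−1)^1·4.8990/(2)·0.2378^3·0.9713^1 = -0.032012
  k=1: (−1)^2·4.8990/(2)·0.2378^1·0.9713^3 = +0.533868
d^2_{0,-1}(2.6613) = -0.032012 +0.533868 = +0.501856
|D^2_{0,-1}|² = |d^2_{0,-1}(β)|² = (+0.501856)² = 0.251859 (the z-rotation phases have unit modulus)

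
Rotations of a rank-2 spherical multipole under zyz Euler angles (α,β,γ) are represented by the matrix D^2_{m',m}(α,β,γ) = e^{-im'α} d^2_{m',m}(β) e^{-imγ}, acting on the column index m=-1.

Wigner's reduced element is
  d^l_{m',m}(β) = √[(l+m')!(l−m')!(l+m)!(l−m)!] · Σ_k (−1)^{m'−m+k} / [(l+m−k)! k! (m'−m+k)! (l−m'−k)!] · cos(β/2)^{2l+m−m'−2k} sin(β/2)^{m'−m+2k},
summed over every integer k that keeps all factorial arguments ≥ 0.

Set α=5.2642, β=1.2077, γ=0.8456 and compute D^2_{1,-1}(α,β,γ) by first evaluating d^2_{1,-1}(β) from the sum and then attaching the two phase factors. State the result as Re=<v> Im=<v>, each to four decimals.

Re=-0.1597 Im=0.5278

Split into d^2_{1,-1}(β=1.2077) × two z-phases.
c=cos(1.2077/2)=0.823156, s=sin(1.2077/2)=0.567816; N=√[6·1·1·6]=6.000000
k: max(0,(-1)−(1))=0 … min(2+(-1),2−(1))=1
  k=0: (−1)^2·6.0000/(2)·0.8232^2·0.5678^2 = +0.655390
  k=1: (−1)^3·6.0000/(6)·0.8232^0·0.5678^4 = -0.103951
d^2_{1,-1}(1.2077) = +0.655390 -0.103951 = +0.551439
Attach z-rotation phases: D = e^{-i(1)(5.2642)}·(+0.551439)·e^{-i(-1)(0.8456)} = -0.159686+0.527812i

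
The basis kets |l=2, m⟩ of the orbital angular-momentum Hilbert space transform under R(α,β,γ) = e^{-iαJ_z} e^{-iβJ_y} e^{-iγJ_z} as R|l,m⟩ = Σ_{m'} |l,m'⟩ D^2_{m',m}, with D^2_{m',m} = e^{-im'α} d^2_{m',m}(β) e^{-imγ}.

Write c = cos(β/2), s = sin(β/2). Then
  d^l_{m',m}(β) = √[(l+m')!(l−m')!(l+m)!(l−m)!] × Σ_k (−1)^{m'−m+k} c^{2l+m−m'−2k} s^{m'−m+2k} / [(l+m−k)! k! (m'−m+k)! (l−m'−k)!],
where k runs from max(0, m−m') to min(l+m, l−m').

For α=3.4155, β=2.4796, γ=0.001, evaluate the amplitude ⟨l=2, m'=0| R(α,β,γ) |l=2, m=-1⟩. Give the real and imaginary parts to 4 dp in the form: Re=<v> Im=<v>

Split into d^2_{0,-1}(β=2.4796) × two z-phases.
Half-angle: c=0.324985, s=0.945719. N=√(2·2·1·6)=4.898979
k: max(0,(-1)−(0))=0 … min(2+(-1),2−(0))=1
  k=0: (−1)^1·4.8990/(2)·0.3250^3·0.9457^1 = -0.079511
  k=1: (−1)^2·4.8990/(2)·0.3250^1·0.9457^3 = +0.673327
d^2_{0,-1}(2.4796) = -0.079511 +0.673327 = +0.593815
D = (+1.000000+0.000000i)·(+0.593815)·(+1.000000+0.001000i) = +0.593815+0.000594i

Re=0.5938 Im=0.0006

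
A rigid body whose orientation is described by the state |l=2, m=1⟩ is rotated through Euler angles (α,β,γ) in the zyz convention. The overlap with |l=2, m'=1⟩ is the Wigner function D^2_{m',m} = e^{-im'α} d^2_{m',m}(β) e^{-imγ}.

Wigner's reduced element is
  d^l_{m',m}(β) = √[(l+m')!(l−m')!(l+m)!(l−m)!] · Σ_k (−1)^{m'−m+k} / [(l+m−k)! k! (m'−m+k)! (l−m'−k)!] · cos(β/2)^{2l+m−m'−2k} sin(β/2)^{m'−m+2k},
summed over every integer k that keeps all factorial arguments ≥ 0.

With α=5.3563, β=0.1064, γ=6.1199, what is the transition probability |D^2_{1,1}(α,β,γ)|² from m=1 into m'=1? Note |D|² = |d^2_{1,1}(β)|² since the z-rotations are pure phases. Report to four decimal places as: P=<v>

First d^2_{1,1}(β=0.1064), then the phase factors e^{-i(1)α} and e^{-i(1)γ}:
Half-angle: c=0.998585, s=0.053175. N=√(6·1·6·1)=6.000000
Admissible k: 0..1 (factorial args all ≥0)
  k=0: (−1)^0·6.0000/(6)·0.9986^4·0.0532^0 = +0.994353
  k=1: (−1)^1·6.0000/(2)·0.9986^2·0.0532^2 = -0.008459
d^2_{1,1}(0.1064) = +0.994353 -0.008459 = +0.985894
|D^2_{1,1}|² = |d^2_{1,1}(β)|² = (+0.985894)² = 0.971987 (the z-rotation phases have unit modulus)

P=0.9720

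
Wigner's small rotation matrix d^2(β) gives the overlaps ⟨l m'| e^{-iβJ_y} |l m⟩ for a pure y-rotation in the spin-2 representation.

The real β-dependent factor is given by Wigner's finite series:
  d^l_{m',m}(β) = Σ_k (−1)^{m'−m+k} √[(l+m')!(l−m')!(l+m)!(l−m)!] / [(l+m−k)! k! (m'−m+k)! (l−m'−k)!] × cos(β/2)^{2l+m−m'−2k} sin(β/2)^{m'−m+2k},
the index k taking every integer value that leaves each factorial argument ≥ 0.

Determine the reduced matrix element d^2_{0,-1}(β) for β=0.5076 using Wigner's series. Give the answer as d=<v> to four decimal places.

d=-0.5203

d^2_{0,-1}(β=0.5076) via Wigner's sum:
Half-angle: c=0.967965, s=0.251084. N=√(2·2·1·6)=4.898979
k∈{0,1} keeps every argument non-negative
  k=0: (−1)^1·4.8990/(2)·0.9680^3·0.2511^1 = -0.557794
  k=1: (−1)^2·4.8990/(2)·0.9680^1·0.2511^3 = +0.037531
d^2_{0,-1}(0.5076) = -0.557794 +0.037531 = -0.520263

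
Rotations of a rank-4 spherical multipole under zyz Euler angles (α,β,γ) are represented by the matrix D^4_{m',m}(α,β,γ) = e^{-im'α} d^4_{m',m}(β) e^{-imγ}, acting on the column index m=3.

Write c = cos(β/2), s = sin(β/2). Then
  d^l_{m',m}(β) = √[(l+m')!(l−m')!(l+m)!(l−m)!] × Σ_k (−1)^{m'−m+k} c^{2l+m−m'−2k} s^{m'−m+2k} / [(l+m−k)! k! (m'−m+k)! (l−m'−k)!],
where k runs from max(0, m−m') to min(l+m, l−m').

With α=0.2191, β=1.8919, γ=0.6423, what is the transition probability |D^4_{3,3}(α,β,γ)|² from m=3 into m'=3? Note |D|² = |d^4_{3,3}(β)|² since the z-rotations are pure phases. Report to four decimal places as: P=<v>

P=0.0292

First d^4_{3,3}(β=1.8919), then the phase factors e^{-i(3)α} and e^{-i(3)γ}:
Half-angle: c=0.584973, s=0.811053. N=√(5040·1·5040·1)=5040.000000
k∈{0,1} keeps every argument non-negative
  k=0: (−1)^0·5040.0000/(5040)·0.5850^8·0.8111^0 = +0.013711
  k=1: (−1)^1·5040.0000/(720)·0.5850^6·0.8111^2 = -0.184506
d^4_{3,3}(1.8919) = +0.013711 -0.184506 = -0.170794
|D^4_{3,3}|² = |d^4_{3,3}(β)|² = (-0.170794)² = 0.029171 (the z-rotation phases have unit modulus)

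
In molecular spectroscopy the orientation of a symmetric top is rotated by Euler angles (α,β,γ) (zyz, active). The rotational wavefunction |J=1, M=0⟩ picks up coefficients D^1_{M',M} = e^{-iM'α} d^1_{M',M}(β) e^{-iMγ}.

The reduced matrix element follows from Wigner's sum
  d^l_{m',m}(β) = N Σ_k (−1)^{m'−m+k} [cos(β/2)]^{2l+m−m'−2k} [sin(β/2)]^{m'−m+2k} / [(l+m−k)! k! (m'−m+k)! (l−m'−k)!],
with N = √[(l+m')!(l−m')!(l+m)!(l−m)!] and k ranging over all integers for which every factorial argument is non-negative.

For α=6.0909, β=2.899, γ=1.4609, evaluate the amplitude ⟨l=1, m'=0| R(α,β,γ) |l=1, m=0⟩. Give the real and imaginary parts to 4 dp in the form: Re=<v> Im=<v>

Re=-0.9707 Im=0.0000

D^1_{0,0}(6.0909,2.899,1.4609) = e^{-i·0·6.0909}·d^1_{0,0}(2.899)·e^{-i·0·1.4609}. Compute d first:
c=cos(2.899/2)=0.120999, s=sin(2.899/2)=0.992653; N=√[1·1·1·1]=1.000000
k∈{0,1} keeps every argument non-negative
  k=0: (−1)^0·1.0000/(1)·0.1210^2·0.9927^0 = +0.014641
  k=1: (−1)^1·1.0000/(1)·0.1210^0·0.9927^2 = -0.985359
d^1_{0,0}(2.899) = +0.014641 -0.985359 = -0.970718
Phases: e^{-i·(0)·6.0909}=+1.000000+0.000000i, e^{-i·(0)·1.4609}=+1.000000+0.000000i ⇒ D=-0.970718+0.000000i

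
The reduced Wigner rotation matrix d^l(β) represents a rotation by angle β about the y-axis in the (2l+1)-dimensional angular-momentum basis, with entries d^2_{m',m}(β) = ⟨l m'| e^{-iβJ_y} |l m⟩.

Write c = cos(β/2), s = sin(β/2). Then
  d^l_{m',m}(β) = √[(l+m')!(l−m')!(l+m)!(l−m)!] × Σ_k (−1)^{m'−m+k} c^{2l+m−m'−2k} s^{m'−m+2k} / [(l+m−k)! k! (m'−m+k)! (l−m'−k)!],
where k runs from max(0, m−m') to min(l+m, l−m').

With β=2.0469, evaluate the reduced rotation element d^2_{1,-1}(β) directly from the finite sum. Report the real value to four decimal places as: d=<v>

d=0.0608

d^2_{1,-1}(β=2.0469) via Wigner's sum:
c=cos(2.0469/2)=0.520423, s=sin(2.0469/2)=0.853909; N=√[6·1·1·6]=6.000000
The bounds max(0,m−m')=0 and min(l+m,l−m')=1 give 2 terms
  k=0: (−1)^2·6.0000/(2)·0.5204^2·0.8539^2 = +0.592457
  k=1: (−1)^3·6.0000/(6)·0.5204^0·0.8539^4 = -0.531674
d^2_{1,-1}(2.0469) = +0.592457 -0.531674 = +0.060783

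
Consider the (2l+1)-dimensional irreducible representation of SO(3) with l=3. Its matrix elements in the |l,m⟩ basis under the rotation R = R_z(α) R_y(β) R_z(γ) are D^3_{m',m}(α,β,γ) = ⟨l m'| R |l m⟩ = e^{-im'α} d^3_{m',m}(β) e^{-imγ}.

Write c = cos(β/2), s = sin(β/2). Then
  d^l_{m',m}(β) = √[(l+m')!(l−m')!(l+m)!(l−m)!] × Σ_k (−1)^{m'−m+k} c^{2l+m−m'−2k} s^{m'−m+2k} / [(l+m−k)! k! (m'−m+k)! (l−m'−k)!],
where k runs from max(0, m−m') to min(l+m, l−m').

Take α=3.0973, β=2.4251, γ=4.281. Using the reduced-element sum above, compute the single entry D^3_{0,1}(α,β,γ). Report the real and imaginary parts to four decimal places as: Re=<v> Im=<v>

Split into d^3_{0,1}(β=2.4251) × two z-phases.
c=cos(2.4251/2)=0.350632, s=sin(2.4251/2)=0.936513; N=√[6·6·24·2]=41.569219
The bounds max(0,m−m')=1 and min(l+m,l−m')=3 give 3 terms
  k=1: (−1)^0·41.5692/(12)·0.3506^5·0.9365^1 = +0.017194
  k=2: (−1)^1·41.5692/(4)·0.3506^3·0.9365^3 = -0.367968
  k=3: (−1)^2·41.5692/(12)·0.3506^1·0.9365^5 = +0.875008
d^3_{0,1}(2.4251) = +0.017194 -0.367968 +0.875008 = +0.524234
Attach z-rotation phases: D = e^{-i(0)(3.0973)}·(+0.524234)·e^{-i(1)(4.281)} = -0.219199+0.476207i

Re=-0.2192 Im=0.4762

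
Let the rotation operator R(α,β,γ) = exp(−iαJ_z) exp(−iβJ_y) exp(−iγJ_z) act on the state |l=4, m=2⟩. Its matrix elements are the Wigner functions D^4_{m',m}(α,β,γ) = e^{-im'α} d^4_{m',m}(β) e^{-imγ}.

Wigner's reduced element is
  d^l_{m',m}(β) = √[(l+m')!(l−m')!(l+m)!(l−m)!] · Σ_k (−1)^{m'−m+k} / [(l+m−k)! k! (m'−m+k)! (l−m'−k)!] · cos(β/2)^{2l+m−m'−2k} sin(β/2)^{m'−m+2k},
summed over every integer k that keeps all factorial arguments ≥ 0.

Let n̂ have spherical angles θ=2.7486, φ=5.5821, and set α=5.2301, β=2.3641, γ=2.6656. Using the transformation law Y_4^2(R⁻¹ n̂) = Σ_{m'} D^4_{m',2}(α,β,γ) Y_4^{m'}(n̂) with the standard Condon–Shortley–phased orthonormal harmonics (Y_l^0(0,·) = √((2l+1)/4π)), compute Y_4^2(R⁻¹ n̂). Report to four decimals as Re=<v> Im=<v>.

Need the full column D^4_{m',2} for m'=−4..4 at α=5.2301, β=2.3641, γ=2.6656.
cos(β/2)=0.379029, sin(β/2)=0.925385
d^4_{-4,2}: single k=6 term ⇒ +0.477373;  D = -0.474010+0.056561i
d^4_{-3,2}: k∈[5..6] ⇒ +0.414776 -0.824125 = -0.409349;  D = +0.243302+0.329197i
d^4_{-2,2}: k∈[4..6] ⇒ +0.227022 -1.082580 +0.537749 = -0.317808;  D = -0.128605+0.290625i
d^4_{-1,2}: k∈[3..5] ⇒ +0.087668 -0.783852 +0.934470 = +0.238286;  D = +0.237069-0.024050i
d^4_{0,2}: k∈[2..4] ⇒ +0.024088 -0.382884 +0.855854 = +0.497058;  D = +0.288327+0.404888i
d^4_{1,2}: k∈[1..3] ⇒ +0.004412 -0.131502 +0.522568 = +0.395478;  D = -0.166398+0.358768i
d^4_{2,2}: k∈[0..2] ⇒ +0.000426 -0.030469 +0.227022 = +0.196979;  D = -0.196294+0.016416i
d^4_{3,2}: k∈[0..1] ⇒ -0.003891 +0.069584 = +0.065693;  D = -0.037155-0.054176i
d^4_{4,2}: single k=0 term ⇒ +0.013436;  D = +0.005867-0.012087i
Y_4^{m'}(θ=2.7486,φ=5.5821) and Σ D·Y over m':
  (-0.4740+0.0566i)·(-0.0090+0.0031i)  (+0.2433+0.3292i)·(+0.0330-0.0559i)  (-0.1286+0.2906i)·(+0.0409+0.2405i)  (+0.2371-0.0240i)·(-0.3803-0.3210i)  (+0.2883+0.4049i)·(+0.3054+0.0000i)  (-0.1664+0.3588i)·(+0.3803-0.3210i)  (-0.1963+0.0164i)·(+0.0409-0.2405i)  (-0.0372-0.0542i)·(-0.0330-0.0559i)  (+0.0059-0.0121i)·(-0.0090-0.0031i)
Y_4^2(R⁻¹ n̂) = -0.008576+0.274570i

Re=-0.0086 Im=0.2746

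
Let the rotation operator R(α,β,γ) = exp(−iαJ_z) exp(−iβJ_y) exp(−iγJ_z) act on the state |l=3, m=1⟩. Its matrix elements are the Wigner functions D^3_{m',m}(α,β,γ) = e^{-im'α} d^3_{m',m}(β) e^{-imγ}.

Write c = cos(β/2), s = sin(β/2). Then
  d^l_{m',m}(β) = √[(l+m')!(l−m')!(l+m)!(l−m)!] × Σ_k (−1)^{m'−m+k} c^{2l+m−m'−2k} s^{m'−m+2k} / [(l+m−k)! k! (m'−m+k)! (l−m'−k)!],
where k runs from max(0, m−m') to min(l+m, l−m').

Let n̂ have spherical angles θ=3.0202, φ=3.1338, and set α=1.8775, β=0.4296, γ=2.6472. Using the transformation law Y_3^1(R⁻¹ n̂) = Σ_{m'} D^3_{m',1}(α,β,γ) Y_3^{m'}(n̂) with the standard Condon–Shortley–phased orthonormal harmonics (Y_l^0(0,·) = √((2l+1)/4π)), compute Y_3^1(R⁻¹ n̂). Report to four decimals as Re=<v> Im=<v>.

Re=0.3215 Im=0.2973

Need the full column D^3_{m',1} for m'=−3..3 at α=1.8775, β=0.4296, γ=2.6472.
cos(β/2)=0.977019, sin(β/2)=0.213152
d^3_{-3,1}: single k=4 term ⇒ +0.007631;  D = -0.007538+0.001188i
d^3_{-2,1}: k∈[3..4] ⇒ +0.057123 -0.001359 = +0.055763;  D = +0.024906+0.049892i
d^3_{-1,1}: k∈[2..4] ⇒ +0.248395 -0.015764 +0.000094 = +0.232725;  D = +0.167124-0.161958i
d^3_{0,1}: k∈[1..3] ⇒ +0.657348 -0.093862 +0.001489 = +0.564975;  D = -0.497323-0.268079i
d^3_{1,1}: k∈[0..2] ⇒ +0.869798 -0.331193 +0.011823 = +0.550427;  D = -0.102704+0.540761i
d^3_{2,1}: k∈[0..1] ⇒ -0.600074 +0.057123 = -0.542951;  D = -0.539110+0.064467i
d^3_{3,1}: single k=0 term ⇒ +0.160338;  D = -0.066216-0.146027i
Y_3^{m'}(θ=3.0202,φ=3.1338) and Σ D·Y over m':
  (-0.0075+0.0012i)·(-0.0007-0.0000i)  (+0.0249+0.0499i)·(-0.0149-0.0002i)  (+0.1671-0.1620i)·(-0.1537-0.0012i)  (-0.4973-0.2681i)·(-0.7137+0.0000i)  (-0.1027+0.5408i)·(+0.1537-0.0012i)  (-0.5391+0.0645i)·(-0.0149+0.0002i)  (-0.0662-0.1460i)·(+0.0007-0.0000i)
Y_3^1(R⁻¹ n̂) = +0.321529+0.297297i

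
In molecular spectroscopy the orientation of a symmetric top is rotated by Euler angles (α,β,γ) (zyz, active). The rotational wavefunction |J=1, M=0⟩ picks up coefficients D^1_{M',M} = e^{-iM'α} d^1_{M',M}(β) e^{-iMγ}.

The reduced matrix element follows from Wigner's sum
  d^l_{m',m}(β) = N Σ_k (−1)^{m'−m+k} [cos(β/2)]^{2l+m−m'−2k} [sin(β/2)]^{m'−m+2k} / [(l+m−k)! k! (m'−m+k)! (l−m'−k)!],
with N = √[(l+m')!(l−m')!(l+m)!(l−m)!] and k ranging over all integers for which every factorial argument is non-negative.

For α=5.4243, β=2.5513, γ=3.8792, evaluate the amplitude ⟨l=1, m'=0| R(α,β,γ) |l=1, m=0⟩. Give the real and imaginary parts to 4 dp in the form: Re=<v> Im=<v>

D^1_{0,0}(5.4243,2.5513,3.8792) = e^{-i·0·5.4243}·d^1_{0,0}(2.5513)·e^{-i·0·3.8792}. Compute d first:
c=cos(2.5513/2)=0.290880, s=sin(2.5513/2)=0.956760; N=√[1·1·1·1]=1.000000
Admissible k: 0..1 (factorial args all ≥0)
  k=0: (−1)^0·1.0000/(1)·0.2909^2·0.9568^0 = +0.084611
  k=1: (−1)^1·1.0000/(1)·0.2909^0·0.9568^2 = -0.915389
d^1_{0,0}(2.5513) = +0.084611 -0.915389 = -0.830778
D = (+1.000000+0.000000i)·(-0.830778)·(+1.000000+0.000000i) = -0.830778+0.000000i

Re=-0.8308 Im=0.0000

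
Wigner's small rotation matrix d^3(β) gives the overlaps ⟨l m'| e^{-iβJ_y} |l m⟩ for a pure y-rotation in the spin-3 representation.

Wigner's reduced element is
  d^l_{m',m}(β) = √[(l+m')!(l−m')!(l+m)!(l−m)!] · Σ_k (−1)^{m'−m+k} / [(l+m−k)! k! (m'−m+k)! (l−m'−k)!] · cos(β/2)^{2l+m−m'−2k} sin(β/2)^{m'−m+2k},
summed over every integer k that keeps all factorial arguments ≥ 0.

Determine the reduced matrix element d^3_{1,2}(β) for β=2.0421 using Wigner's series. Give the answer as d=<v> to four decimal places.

d^3_{1,2}(β=2.0421) via Wigner's sum:
With c≡cos(β/2)=0.522471 and s≡sin(β/2)=0.852657, N=[24·2·120·1]^{1/2}=75.894664
The bounds max(0,m−m')=1 and min(l+m,l−m')=2 give 2 terms
  k=1: (−1)^0·75.8947/(24)·0.5225^5·0.8527^1 = +0.104975
  k=2: (−1)^1·75.8947/(12)·0.5225^3·0.8527^3 = -0.559165
d^3_{1,2}(2.0421) = +0.104975 -0.559165 = -0.454190

d=-0.4542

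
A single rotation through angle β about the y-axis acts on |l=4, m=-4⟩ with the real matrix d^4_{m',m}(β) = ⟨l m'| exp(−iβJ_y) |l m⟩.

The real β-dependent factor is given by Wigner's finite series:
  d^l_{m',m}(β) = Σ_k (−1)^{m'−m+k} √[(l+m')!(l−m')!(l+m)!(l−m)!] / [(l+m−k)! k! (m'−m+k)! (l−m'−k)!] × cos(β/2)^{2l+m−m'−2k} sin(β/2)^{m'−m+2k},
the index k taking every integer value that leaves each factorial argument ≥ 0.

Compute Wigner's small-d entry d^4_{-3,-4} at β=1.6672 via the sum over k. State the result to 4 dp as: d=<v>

d^4_{-3,-4}(β=1.6672) via Wigner's sum:
With c≡cos(β/2)=0.672215 and s≡sin(β/2)=0.740356, N=[1·5040·1·40320]^{1/2}=14255.272709
k: max(0,(-4)−(-3))=0 … min(4+(-4),4−(-3))=0
  k=0: (−1)^1·14255.2727/(5040)·0.6722^7·0.7404^1 = -0.129880
d^4_{-3,-4}(1.6672) = -0.129880

d=-0.1299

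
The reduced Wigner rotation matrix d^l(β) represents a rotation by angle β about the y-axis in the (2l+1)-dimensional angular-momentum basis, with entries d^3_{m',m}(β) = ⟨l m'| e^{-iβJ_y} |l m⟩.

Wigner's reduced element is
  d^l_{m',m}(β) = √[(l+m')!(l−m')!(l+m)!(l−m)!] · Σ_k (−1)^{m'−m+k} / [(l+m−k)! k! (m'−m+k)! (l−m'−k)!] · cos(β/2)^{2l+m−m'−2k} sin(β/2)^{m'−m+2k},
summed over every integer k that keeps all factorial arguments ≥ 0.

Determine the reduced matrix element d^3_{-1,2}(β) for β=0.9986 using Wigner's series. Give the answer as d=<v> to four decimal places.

d=0.3999

d^3_{-1,2}(β=0.9986) via Wigner's sum:
c=cos(0.9986/2)=0.877918, s=sin(0.9986/2)=0.478811; N=√[2·24·120·1]=75.894664
k∈{3,4} keeps every argument non-negative
  k=3: (−1)^0·75.8947/(12)·0.8779^3·0.4788^3 = +0.469769
  k=4: (−1)^1·75.8947/(24)·0.8779^1·0.4788^5 = -0.069867
d^3_{-1,2}(0.9986) = +0.469769 -0.069867 = +0.399902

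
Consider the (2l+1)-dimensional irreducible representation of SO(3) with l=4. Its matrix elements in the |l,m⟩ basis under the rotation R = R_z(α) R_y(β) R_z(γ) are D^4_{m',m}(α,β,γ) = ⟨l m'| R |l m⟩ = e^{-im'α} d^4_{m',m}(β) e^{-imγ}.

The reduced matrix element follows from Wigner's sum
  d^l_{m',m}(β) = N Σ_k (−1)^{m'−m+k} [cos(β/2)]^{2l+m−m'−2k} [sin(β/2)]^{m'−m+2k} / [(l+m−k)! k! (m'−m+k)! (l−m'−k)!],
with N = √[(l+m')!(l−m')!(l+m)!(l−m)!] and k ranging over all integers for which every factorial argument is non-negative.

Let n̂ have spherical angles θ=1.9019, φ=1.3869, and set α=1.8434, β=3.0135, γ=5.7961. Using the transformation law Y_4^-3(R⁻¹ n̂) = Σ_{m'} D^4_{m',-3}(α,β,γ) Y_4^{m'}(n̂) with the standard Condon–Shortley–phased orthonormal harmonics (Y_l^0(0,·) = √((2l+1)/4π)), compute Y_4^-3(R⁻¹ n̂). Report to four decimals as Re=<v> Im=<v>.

Need the full column D^4_{m',-3} for m'=−4..4 at α=1.8434, β=3.0135, γ=5.7961.
cos(β/2)=0.064003, sin(β/2)=0.997950
d^4_{-4,-3}: single k=1 term ⇒ +0.000000;  D = +0.000000-0.000000i
d^4_{-3,-3}: k∈[0..1] ⇒ +0.000000 -0.000000 = -0.000000;  D = +0.000000+0.000000i
d^4_{-2,-3}: k∈[0..1] ⇒ -0.000000 +0.000012 = +0.000012;  D = -0.000007+0.000009i
d^4_{-1,-3}: k∈[0..1] ⇒ +0.000001 -0.000220 = -0.000220;  D = -0.000204-0.000082i
d^4_{0,-3}: k∈[0..1] ⇒ -0.000013 +0.003070 = +0.003058;  D = +0.000334-0.003039i
d^4_{1,-3}: k∈[0..1] ⇒ +0.000220 -0.032116 = -0.031895;  D = +0.031472-0.005178i
d^4_{2,-3}: k∈[0..1] ⇒ -0.002913 +0.236060 = +0.233147;  D = +0.098392+0.211368i
d^4_{3,-3}: k∈[0..1] ⇒ +0.028323 -0.983715 = -0.955392;  D = -0.725609+0.621503i
d^4_{4,-3}: single k=0 term ⇒ -0.178444;  D = +0.148284+0.099268i
Y_4^{m'}(θ=1.9019,φ=1.3869) and Σ D·Y over m':
  (+0.0000-0.0000i)·(+0.2624+0.2375i)  (+0.0000+0.0000i)·(+0.1804-0.2931i)  (-0.0000+0.0000i)·(+0.0726+0.0280i)  (-0.0002-0.0001i)·(+0.0601-0.3232i)  (+0.0003-0.0030i)·(+0.0233+0.0000i)  (+0.0315-0.0052i)·(-0.0601-0.3232i)  (+0.0984+0.2114i)·(+0.0726-0.0280i)  (-0.7256+0.6215i)·(-0.1804-0.2931i)  (+0.1483+0.0993i)·(+0.2624-0.2375i)
Y_4^-3(R⁻¹ n̂) = +0.384985+0.094124i

Re=0.3850 Im=0.0941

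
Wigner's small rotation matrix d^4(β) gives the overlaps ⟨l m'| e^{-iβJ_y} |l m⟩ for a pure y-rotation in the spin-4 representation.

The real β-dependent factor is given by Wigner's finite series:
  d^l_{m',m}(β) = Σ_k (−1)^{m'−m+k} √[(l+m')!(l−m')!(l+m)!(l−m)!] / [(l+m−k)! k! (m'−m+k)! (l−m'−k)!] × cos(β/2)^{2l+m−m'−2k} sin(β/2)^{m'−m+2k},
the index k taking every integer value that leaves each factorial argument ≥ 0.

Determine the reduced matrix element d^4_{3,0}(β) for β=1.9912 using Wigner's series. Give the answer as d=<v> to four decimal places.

d=0.4593

d^4_{3,0}(β=1.9912) via Wigner's sum:
c=cos(1.9912/2)=0.544000, s=sin(1.9912/2)=0.839086; N=√[5040·1·24·24]=1703.830978
k: max(0,(0)−(3))=0 … min(4+(0),4−(3))=1
  k=0: (−1)^3·1703.8310/(144)·0.5440^5·0.8391^3 = -0.333024
  k=1: (−1)^4·1703.8310/(144)·0.5440^3·0.8391^5 = +0.792302
d^4_{3,0}(1.9912) = -0.333024 +0.792302 = +0.459278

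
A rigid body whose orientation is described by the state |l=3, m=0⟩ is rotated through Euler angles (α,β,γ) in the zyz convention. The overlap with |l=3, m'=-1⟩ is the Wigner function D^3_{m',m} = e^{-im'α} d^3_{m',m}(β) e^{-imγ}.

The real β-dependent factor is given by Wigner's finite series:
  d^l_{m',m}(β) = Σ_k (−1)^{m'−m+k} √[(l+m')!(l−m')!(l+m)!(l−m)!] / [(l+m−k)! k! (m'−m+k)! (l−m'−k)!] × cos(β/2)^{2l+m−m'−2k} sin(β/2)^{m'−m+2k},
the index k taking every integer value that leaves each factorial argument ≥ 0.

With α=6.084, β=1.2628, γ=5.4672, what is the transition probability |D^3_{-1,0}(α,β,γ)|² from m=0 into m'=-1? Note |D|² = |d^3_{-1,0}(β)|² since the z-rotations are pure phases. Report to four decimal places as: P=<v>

P=0.0497

First d^3_{-1,0}(β=1.2628), then the phase factors e^{-i(-1)α} and e^{-i(0)γ}:
c=cos(1.2628/2)=0.807202, s=sin(1.2628/2)=0.590275; N=√[2·24·6·6]=41.569219
The bounds max(0,m−m')=1 and min(l+m,l−m')=3 give 3 terms
  k=1: (−1)^0·41.5692/(12)·0.8072^5·0.5903^1 = +0.700739
  k=2: (−1)^1·41.5692/(4)·0.8072^3·0.5903^3 = -1.124145
  k=3: (−1)^2·41.5692/(12)·0.8072^1·0.5903^5 = +0.200376
d^3_{-1,0}(1.2628) = +0.700739 -1.124145 +0.200376 = -0.223030
|D^3_{-1,0}|² = |d^3_{-1,0}(β)|² = (-0.223030)² = 0.049743 (the z-rotation phases have unit modulus)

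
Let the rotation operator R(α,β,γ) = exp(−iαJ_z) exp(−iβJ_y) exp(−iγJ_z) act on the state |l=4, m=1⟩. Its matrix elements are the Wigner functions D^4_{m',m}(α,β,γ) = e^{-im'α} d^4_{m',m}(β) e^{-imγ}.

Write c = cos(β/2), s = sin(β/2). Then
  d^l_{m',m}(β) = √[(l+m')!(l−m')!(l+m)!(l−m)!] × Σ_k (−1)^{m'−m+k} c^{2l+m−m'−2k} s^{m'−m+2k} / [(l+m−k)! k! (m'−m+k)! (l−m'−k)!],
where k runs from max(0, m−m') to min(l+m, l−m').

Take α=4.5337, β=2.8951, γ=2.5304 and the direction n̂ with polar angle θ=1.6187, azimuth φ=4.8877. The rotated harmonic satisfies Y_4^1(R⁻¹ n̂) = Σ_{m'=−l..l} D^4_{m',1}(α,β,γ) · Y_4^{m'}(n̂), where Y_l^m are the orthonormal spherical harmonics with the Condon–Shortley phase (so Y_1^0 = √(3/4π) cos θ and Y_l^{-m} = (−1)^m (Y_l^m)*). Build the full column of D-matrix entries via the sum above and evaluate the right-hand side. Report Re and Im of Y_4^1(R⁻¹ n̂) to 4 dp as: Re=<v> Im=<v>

Re=0.3000 Im=0.0743

Need the full column D^4_{m',1} for m'=−4..4 at α=4.5337, β=2.8951, γ=2.5304.
cos(β/2)=0.122935, sin(β/2)=0.992415
d^4_{-4,1}: single k=5 term ⇒ +0.013384;  D = -0.013312+0.001384i
d^4_{-3,1}: k∈[4..5] ⇒ +0.002931 -0.114598 = -0.111667;  D = -0.008381+0.111352i
d^4_{-2,1}: k∈[3..5] ⇒ +0.000388 -0.037940 +0.494496 = +0.456944;  D = +0.442305+0.114738i
d^4_{-1,1}: k∈[2..5] ⇒ +0.000034 -0.006646 +0.216570 -0.940905 = -0.730947;  D = +0.306373-0.663641i
d^4_{0,1}: k∈[1..4] ⇒ +0.000002 -0.000736 +0.047990 -0.521245 = -0.473989;  D = +0.388180+0.271996i
d^4_{1,1}: k∈[0..3] ⇒ +0.000000 -0.000051 +0.006646 -0.144380 = -0.137785;  D = -0.097864+0.096991i
d^4_{2,1}: k∈[0..2] ⇒ -0.000002 +0.000582 -0.025293 = -0.024713;  D = -0.013999-0.020365i
d^4_{3,1}: k∈[0..1] ⇒ +0.000027 -0.002931 = -0.002904;  D = +0.002647-0.001193i
d^4_{4,1}: single k=0 term ⇒ -0.000205;  D = +0.000050+0.000199i
Y_4^{m'}(θ=1.6187,φ=4.8877) and Σ D·Y over m':
  (-0.0133+0.0014i)·(+0.3366-0.2842i)  (-0.0084+0.1114i)·(+0.0300+0.0517i)  (+0.4423+0.1147i)·(+0.3084-0.1128i)  (+0.3064-0.6636i)·(+0.0118+0.0665i)  (+0.3882+0.2720i)·(+0.3101+0.0000i)  (-0.0979+0.0970i)·(-0.0118+0.0665i)  (-0.0140-0.0204i)·(+0.3084+0.1128i)  (+0.0026-0.0012i)·(-0.0300+0.0517i)  (+0.0000+0.0002i)·(+0.3366+0.2842i)
Y_4^1(R⁻¹ n̂) = +0.299998+0.074295i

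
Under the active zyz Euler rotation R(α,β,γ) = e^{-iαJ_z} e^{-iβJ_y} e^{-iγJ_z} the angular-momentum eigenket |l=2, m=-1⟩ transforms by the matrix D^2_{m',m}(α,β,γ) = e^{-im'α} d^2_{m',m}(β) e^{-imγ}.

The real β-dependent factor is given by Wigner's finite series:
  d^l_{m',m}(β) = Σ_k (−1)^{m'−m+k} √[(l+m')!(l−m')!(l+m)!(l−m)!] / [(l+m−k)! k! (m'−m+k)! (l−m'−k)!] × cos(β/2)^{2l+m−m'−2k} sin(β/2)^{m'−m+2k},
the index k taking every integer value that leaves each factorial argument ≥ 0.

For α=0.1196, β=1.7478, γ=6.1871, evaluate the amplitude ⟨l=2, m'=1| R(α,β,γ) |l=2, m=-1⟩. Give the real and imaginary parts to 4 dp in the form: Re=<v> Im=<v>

D^2_{1,-1}(0.1196,1.7478,6.1871) = e^{-i·1·0.1196}·d^2_{1,-1}(1.7478)·e^{-i·-1·6.1871}. Compute d first:
Half-angle: c=0.641841, s=0.766838. N=√(6·1·1·6)=6.000000
Admissible k: 0..1 (factorial args all ≥0)
  k=0: (−1)^2·6.0000/(2)·0.6418^2·0.7668^2 = +0.726747
  k=1: (−1)^3·6.0000/(6)·0.6418^0·0.7668^4 = -0.345792
d^2_{1,-1}(1.7478) = +0.726747 -0.345792 = +0.380955
Attach z-rotation phases: D = e^{-i(1)(0.1196)}·(+0.380955)·e^{-i(-1)(6.1871)} = +0.372128-0.081531i

Re=0.3721 Im=-0.0815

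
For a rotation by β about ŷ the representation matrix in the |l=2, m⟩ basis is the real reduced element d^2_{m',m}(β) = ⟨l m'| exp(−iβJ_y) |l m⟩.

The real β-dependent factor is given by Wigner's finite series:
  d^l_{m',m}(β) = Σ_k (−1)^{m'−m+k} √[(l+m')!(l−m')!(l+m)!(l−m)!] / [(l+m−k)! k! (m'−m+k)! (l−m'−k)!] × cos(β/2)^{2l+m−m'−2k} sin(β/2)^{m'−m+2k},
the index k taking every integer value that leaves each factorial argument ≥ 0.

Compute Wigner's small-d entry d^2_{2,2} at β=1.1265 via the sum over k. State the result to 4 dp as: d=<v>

d^2_{2,2}(β=1.1265) via Wigner's sum:
With c≡cos(β/2)=0.845524 and s≡sin(β/2)=0.533937, N=[24·1·24·1]^{1/2}=24.000000
k∈{0} keeps every argument non-negative
  k=0: (−1)^0·24.0000/(24)·0.8455^4·0.5339^0 = +0.511098
d^2_{2,2}(1.1265) = +0.511098

d=0.5111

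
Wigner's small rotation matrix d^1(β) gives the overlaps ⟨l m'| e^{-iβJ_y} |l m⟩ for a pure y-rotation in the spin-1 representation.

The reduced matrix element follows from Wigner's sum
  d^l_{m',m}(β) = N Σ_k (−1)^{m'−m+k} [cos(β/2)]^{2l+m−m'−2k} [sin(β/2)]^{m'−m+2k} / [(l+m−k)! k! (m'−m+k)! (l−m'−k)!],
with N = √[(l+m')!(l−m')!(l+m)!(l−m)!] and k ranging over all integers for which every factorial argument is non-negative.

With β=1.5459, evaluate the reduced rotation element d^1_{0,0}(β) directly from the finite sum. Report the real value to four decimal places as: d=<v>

d^1_{0,0}(β=1.5459) via Wigner's sum:
Half-angle: c=0.715854, s=0.698250. N=√(1·1·1·1)=1.000000
Admissible k: 0..1 (factorial args all ≥0)
  k=0: (−1)^0·1.0000/(1)·0.7159^2·0.6983^0 = +0.512447
  k=1: (−1)^1·1.0000/(1)·0.7159^0·0.6983^2 = -0.487553
d^1_{0,0}(1.5459) = +0.512447 -0.487553 = +0.024894

d=0.0249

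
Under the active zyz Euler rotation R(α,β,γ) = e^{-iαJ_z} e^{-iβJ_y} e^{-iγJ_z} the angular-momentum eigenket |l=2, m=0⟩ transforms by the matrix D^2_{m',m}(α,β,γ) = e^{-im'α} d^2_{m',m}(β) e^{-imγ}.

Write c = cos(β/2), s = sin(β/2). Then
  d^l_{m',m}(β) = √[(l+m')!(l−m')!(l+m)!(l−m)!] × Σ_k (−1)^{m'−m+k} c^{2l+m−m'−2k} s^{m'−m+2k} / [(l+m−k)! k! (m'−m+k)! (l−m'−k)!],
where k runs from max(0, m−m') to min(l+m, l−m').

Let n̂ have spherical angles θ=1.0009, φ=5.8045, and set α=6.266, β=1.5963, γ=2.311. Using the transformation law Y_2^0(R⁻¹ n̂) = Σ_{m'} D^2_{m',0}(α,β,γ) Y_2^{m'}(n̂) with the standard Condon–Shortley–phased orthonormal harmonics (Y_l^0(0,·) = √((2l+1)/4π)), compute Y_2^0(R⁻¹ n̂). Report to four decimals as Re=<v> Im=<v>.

Need the full column D^2_{m',0} for m'=−2..2 at α=6.266, β=1.5963, γ=2.311.
cos(β/2)=0.698033, sin(β/2)=0.716066
d^2_{-2,0}: single k=2 term ⇒ +0.611974;  D = +0.611613-0.021030i
d^2_{-1,0}: k∈[1..2] ⇒ +0.596562 -0.627784 = -0.031222;  D = -0.031217+0.000537i
d^2_{0,0}: k∈[0..2] ⇒ +0.237412 -0.999350 +0.262913 = -0.499025;  D = -0.499025+0.000000i
d^2_{1,0}: k∈[0..1] ⇒ -0.596562 +0.627784 = +0.031222;  D = +0.031217+0.000537i
d^2_{2,0}: single k=0 term ⇒ +0.611974;  D = +0.611613+0.021030i
Y_2^{m'}(θ=1.0009,φ=5.8045) and Σ D·Y over m':
  (+0.6116-0.0210i)·(+0.1576+0.2239i)  (-0.0312+0.0005i)·(+0.3115+0.1617i)  (-0.4990+0.0000i)·(-0.0400+0.0000i)  (+0.0312+0.0005i)·(-0.3115+0.1617i)  (+0.6116+0.0210i)·(+0.1576-0.2239i)
Y_2^0(R⁻¹ n̂) = +0.202555+0.000000i

Re=0.2026 Im=0.0000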